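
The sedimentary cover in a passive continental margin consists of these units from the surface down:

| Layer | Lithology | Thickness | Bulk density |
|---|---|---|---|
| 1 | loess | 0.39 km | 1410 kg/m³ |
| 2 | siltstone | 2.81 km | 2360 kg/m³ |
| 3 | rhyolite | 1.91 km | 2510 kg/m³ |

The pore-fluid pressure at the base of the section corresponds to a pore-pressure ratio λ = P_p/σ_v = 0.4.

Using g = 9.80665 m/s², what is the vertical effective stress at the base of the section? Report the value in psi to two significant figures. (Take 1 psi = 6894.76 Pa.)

10000 psi

Overburden (lithostatic) stress σ_v:
loess: 1410 kg/m³ × 9.80665 m/s² × 390 m = 5.393×10^6 Pa = 5.393 MPa
siltstone: 2360 kg/m³ × 9.80665 m/s² × 2810 m = 6.503×10^7 Pa = 65.03 MPa
rhyolite: 2510 kg/m³ × 9.80665 m/s² × 1910 m = 4.701×10^7 Pa = 47.01 MPa
Total = 5.393 + 65.03 + 47.01 = 117.44 MPa
Pore pressure P_p = λ·σ_v = 0.4 × 117.4 MPa = 46.98 MPa
Effective stress σ' = σ_v − P_p = 117.4 − 46.98 = 70.464 MPa = 10220 psi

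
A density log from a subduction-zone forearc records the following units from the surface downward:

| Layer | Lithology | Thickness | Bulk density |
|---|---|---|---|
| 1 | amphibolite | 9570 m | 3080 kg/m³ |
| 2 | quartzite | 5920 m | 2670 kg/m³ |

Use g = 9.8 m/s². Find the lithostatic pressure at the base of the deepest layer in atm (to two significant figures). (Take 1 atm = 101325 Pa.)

amphibolite: 3080 kg/m³ × 9.8 m/s² × 9570 m = 2.889×10^8 Pa = 2851 atm
quartzite: 2670 kg/m³ × 9.8 m/s² × 5920 m = 1.549×10^8 Pa = 1529 atm
Total = 2851 + 1529 = 4379.6 atm

4400 atm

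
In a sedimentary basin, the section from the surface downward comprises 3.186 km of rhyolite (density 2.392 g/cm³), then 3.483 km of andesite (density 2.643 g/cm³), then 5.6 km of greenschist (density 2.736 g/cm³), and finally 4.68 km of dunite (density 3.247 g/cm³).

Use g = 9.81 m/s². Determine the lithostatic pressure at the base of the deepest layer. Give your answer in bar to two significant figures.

4600 bar

rhyolite: 2392 kg/m³ × 9.81 m/s² × 3186 m = 7.476×10^7 Pa = 747.6 bar
andesite: 2643 kg/m³ × 9.81 m/s² × 3483 m = 9.031×10^7 Pa = 903.1 bar
greenschist: 2736 kg/m³ × 9.81 m/s² × 5600 m = 1.503×10^8 Pa = 1503 bar
dunite: 3247 kg/m³ × 9.81 m/s² × 4680 m = 1.491×10^8 Pa = 1491 bar
Total = 747.6 + 903.1 + 1503 + 1491 = 4644.5 bar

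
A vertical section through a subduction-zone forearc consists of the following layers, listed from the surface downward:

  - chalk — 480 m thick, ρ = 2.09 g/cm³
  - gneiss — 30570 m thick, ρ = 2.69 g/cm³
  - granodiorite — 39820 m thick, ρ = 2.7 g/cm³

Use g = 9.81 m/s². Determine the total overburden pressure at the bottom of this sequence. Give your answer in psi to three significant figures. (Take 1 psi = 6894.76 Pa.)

271000 psi

chalk: 2090 kg/m³ × 9.81 m/s² × 480 m = 9.841×10^6 Pa = 1427 psi
gneiss: 2690 kg/m³ × 9.81 m/s² × 30570 m = 8.067×10^8 Pa = 1.170×10^5 psi
granodiorite: 2700 kg/m³ × 9.81 m/s² × 39820 m = 1.055×10^9 Pa = 1.530×10^5 psi
Total = 1427 + 1.170×10^5 + 1.530×10^5 = 2.7140×10^5 psi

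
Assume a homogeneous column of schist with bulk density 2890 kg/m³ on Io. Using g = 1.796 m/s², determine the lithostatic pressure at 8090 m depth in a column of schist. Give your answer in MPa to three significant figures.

schist: 2890 kg/m³ × 1.796 m/s² × 8090 m = 4.199×10^7 Pa = 41.99 MPa

42.0 MPa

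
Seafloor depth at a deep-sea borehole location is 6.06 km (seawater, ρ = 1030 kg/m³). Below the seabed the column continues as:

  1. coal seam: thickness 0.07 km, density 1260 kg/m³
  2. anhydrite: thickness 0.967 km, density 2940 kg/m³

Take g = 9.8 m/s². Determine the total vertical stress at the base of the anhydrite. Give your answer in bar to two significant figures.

900 bar

seawater: 1030 kg/m³ × 9.8 m/s² × 6060 m = 6.117×10^7 Pa = 611.7 bar
coal seam: 1260 kg/m³ × 9.8 m/s² × 70 m = 8.644×10^5 Pa = 8.644 bar
anhydrite: 2940 kg/m³ × 9.8 m/s² × 967 m = 2.786×10^7 Pa = 278.6 bar
Total = 611.7 + 8.644 + 278.6 = 898.95 bar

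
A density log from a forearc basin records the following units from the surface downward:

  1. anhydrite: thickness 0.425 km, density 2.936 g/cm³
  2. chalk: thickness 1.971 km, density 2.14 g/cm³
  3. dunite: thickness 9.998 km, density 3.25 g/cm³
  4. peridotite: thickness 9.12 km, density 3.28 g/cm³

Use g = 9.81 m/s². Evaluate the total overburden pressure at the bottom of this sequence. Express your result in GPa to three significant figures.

anhydrite: 2936 kg/m³ × 9.81 m/s² × 425 m = 1.224×10^7 Pa = 0.01224 GPa
chalk: 2140 kg/m³ × 9.81 m/s² × 1971 m = 4.138×10^7 Pa = 0.04138 GPa
dunite: 3250 kg/m³ × 9.81 m/s² × 9998 m = 3.188×10^8 Pa = 0.3188 GPa
peridotite: 3280 kg/m³ × 9.81 m/s² × 9120 m = 2.935×10^8 Pa = 0.2935 GPa
Total = 0.01224 + 0.04138 + 0.3188 + 0.2935 = 0.66583 GPa

0.666 GPa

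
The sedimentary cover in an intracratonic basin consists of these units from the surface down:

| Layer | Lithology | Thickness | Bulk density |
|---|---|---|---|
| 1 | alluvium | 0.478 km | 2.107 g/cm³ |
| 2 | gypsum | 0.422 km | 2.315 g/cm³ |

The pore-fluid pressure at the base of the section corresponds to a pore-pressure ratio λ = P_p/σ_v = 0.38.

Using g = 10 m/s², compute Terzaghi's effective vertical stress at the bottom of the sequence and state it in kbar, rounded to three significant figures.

0.123 kbar

Overburden (lithostatic) stress σ_v:
alluvium: 2107 kg/m³ × 10 m/s² × 478 m = 1.007×10^7 Pa = 10.07 MPa
gypsum: 2315 kg/m³ × 10 m/s² × 422 m = 9.769×10^6 Pa = 9.769 MPa
Total = 10.07 + 9.769 = 19.841 MPa
Pore pressure P_p = λ·σ_v = 0.38 × 19.84 MPa = 7.539 MPa
Effective stress σ' = σ_v − P_p = 19.84 − 7.539 = 12.301 MPa = 0.12301 kbar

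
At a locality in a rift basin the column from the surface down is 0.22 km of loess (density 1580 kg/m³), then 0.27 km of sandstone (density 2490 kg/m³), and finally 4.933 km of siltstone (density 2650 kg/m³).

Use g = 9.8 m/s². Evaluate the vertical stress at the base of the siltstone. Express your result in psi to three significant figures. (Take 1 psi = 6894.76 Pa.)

loess: 1580 kg/m³ × 9.8 m/s² × 220 m = 3.406×10^6 Pa = 494.1 psi
sandstone: 2490 kg/m³ × 9.8 m/s² × 270 m = 6.589×10^6 Pa = 955.6 psi
siltstone: 2650 kg/m³ × 9.8 m/s² × 4933 m = 1.281×10^8 Pa = 18581 psi
Total = 494.1 + 955.6 + 18581 = 20030 psi

20000 psi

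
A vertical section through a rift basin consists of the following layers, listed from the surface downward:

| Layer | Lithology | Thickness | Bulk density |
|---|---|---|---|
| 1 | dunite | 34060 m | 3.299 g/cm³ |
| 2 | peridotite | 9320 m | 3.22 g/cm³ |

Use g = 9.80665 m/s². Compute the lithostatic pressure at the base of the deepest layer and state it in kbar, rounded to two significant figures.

14 kbar

dunite: 3299 kg/m³ × 9.80665 m/s² × 34060 m = 1.102×10^9 Pa = 11.02 kbar
peridotite: 3220 kg/m³ × 9.80665 m/s² × 9320 m = 2.943×10^8 Pa = 2.943 kbar
Total = 11.02 + 2.943 = 13.962 kbar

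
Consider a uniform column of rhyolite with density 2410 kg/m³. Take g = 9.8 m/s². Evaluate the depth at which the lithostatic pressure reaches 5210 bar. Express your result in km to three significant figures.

22.1 km

h = P/(ρg) = 5210 bar / (2410 kg/m³ × 9.8 m/s²) = 5.210×10^8 Pa / 23618 Pa/m = 22059 m
= 22.059 km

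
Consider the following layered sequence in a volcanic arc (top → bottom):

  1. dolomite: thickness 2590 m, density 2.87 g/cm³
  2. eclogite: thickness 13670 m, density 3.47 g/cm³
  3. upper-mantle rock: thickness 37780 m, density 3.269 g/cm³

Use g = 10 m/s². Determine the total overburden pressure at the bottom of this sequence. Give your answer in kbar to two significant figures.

dolomite: 2870 kg/m³ × 10 m/s² × 2590 m = 7.433×10^7 Pa = 0.7433 kbar
eclogite: 3470 kg/m³ × 10 m/s² × 13670 m = 4.743×10^8 Pa = 4.743 kbar
upper-mantle rock: 3269 kg/m³ × 10 m/s² × 37780 m = 1.235×10^9 Pa = 12.35 kbar
Total = 0.7433 + 4.743 + 12.35 = 17.837 kbar

18 kbar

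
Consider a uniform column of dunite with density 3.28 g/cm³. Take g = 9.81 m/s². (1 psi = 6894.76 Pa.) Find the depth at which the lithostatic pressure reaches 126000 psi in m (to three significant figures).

27000 m

h = P/(ρg) = 126000 psi / (3280 kg/m³ × 9.81 m/s²) = 8.687×10^8 Pa / 32177 Pa/m = 26999 m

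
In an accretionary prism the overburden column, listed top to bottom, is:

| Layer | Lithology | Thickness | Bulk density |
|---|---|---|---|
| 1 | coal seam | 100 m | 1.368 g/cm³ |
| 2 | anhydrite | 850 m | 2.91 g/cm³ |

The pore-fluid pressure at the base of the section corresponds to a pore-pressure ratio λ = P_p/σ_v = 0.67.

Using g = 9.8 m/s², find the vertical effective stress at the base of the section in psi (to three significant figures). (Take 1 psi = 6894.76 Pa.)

1220 psi

Overburden (lithostatic) stress σ_v:
coal seam: 1368 kg/m³ × 9.8 m/s² × 100 m = 1.341×10^6 Pa = 1.341 MPa
anhydrite: 2910 kg/m³ × 9.8 m/s² × 850 m = 2.424×10^7 Pa = 24.24 MPa
Total = 1.341 + 24.24 = 25.581 MPa
Pore pressure P_p = λ·σ_v = 0.67 × 25.58 MPa = 17.14 MPa
Effective stress σ' = σ_v − P_p = 25.58 − 17.14 = 8.4417 MPa = 1224.4 psi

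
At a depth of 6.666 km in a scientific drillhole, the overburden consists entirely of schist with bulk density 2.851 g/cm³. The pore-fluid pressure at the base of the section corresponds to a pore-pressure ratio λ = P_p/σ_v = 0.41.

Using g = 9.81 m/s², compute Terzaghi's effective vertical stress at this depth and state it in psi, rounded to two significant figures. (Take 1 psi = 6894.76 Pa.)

Overburden (lithostatic) stress σ_v:
schist: 2851 kg/m³ × 9.81 m/s² × 6666 m = 1.864×10^8 Pa = 186.4 MPa
Pore pressure P_p = λ·σ_v = 0.41 × 186.4 MPa = 76.44 MPa
Effective stress σ' = σ_v − P_p = 186.4 − 76.44 = 110.00 MPa = 15954 psi

16000 psi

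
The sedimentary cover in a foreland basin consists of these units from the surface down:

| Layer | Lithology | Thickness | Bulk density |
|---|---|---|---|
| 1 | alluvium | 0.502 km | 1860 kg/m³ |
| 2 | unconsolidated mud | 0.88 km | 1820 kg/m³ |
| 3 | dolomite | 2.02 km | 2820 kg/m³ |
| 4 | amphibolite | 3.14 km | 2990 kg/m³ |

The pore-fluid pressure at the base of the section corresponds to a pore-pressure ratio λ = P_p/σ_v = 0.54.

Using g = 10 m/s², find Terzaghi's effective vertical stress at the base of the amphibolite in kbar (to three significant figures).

Overburden (lithostatic) stress σ_v:
alluvium: 1860 kg/m³ × 10 m/s² × 502 m = 9.337×10^6 Pa = 9.337 MPa
unconsolidated mud: 1820 kg/m³ × 10 m/s² × 880 m = 1.602×10^7 Pa = 16.02 MPa
dolomite: 2820 kg/m³ × 10 m/s² × 2020 m = 5.696×10^7 Pa = 56.96 MPa
amphibolite: 2990 kg/m³ × 10 m/s² × 3140 m = 9.389×10^7 Pa = 93.89 MPa
Total = 9.337 + 16.02 + 56.96 + 93.89 = 176.20 MPa
Pore pressure P_p = λ·σ_v = 0.54 × 176.2 MPa = 95.15 MPa
Effective stress σ' = σ_v − P_p = 176.2 − 95.15 = 81.053 MPa = 0.81053 kbar

0.811 kbar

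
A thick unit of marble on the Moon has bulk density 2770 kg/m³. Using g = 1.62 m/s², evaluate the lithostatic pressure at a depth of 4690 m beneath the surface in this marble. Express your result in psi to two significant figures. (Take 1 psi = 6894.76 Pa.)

marble: 2770 kg/m³ × 1.62 m/s² × 4690 m = 2.105×10^7 Pa = 3052 psi

3100 psi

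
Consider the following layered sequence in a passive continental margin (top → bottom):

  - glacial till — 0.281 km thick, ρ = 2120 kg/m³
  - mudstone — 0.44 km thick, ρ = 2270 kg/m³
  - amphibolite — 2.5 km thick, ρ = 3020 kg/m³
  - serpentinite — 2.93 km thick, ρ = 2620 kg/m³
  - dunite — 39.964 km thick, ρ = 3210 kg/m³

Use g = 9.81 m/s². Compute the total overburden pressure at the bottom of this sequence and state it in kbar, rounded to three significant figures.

14.2 kbar

glacial till: 2120 kg/m³ × 9.81 m/s² × 281 m = 5.844×10^6 Pa = 0.05844 kbar
mudstone: 2270 kg/m³ × 9.81 m/s² × 440 m = 9.798×10^6 Pa = 0.09798 kbar
amphibolite: 3020 kg/m³ × 9.81 m/s² × 2500 m = 7.407×10^7 Pa = 0.7407 kbar
serpentinite: 2620 kg/m³ × 9.81 m/s² × 2930 m = 7.531×10^7 Pa = 0.7531 kbar
dunite: 3210 kg/m³ × 9.81 m/s² × 39964 m = 1.258×10^9 Pa = 12.58 kbar
Total = 0.05844 + 0.09798 + 0.7407 + 0.7531 + 12.58 = 14.235 kbar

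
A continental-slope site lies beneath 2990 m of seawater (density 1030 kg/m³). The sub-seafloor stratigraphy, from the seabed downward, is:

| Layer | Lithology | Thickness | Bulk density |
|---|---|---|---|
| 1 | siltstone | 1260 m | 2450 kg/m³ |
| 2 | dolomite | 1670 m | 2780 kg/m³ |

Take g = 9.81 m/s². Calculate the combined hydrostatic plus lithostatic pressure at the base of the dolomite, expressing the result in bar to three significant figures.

1060 bar

seawater: 1030 kg/m³ × 9.81 m/s² × 2990 m = 3.021×10^7 Pa = 302.1 bar
siltstone: 2450 kg/m³ × 9.81 m/s² × 1260 m = 3.028×10^7 Pa = 302.8 bar
dolomite: 2780 kg/m³ × 9.81 m/s² × 1670 m = 4.554×10^7 Pa = 455.4 bar
Total = 302.1 + 302.8 + 455.4 = 1060.4 bar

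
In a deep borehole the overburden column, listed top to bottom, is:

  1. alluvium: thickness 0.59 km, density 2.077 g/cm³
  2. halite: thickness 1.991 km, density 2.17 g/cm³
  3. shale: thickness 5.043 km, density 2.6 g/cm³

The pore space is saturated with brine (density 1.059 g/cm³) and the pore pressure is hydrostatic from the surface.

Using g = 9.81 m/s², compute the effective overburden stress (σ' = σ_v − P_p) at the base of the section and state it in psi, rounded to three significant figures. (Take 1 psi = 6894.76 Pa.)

Overburden (lithostatic) stress σ_v:
alluvium: 2077 kg/m³ × 9.81 m/s² × 590 m = 1.202×10^7 Pa = 12.02 MPa
halite: 2170 kg/m³ × 9.81 m/s² × 1991 m = 4.238×10^7 Pa = 42.38 MPa
shale: 2600 kg/m³ × 9.81 m/s² × 5043 m = 1.286×10^8 Pa = 128.6 MPa
Total = 12.02 + 42.38 + 128.6 = 183.03 MPa
Pore pressure P_p = 1059 kg/m³ × 9.81 m/s² × 7624 m = 7.920×10^7 Pa = 79.20 MPa
Effective stress σ' = σ_v − P_p = 183.0 − 79.20 = 103.83 MPa = 15059 psi

15100 psi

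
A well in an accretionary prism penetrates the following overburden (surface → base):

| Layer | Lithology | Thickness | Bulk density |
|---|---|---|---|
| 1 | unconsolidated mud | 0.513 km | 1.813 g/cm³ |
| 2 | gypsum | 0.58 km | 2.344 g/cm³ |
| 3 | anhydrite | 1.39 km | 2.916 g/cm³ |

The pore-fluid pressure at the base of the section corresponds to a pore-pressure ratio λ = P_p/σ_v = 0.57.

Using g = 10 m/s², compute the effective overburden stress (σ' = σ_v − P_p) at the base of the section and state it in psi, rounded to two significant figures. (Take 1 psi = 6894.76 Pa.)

Overburden (lithostatic) stress σ_v:
unconsolidated mud: 1813 kg/m³ × 10 m/s² × 513 m = 9.301×10^6 Pa = 9.301 MPa
gypsum: 2344 kg/m³ × 10 m/s² × 580 m = 1.360×10^7 Pa = 13.60 MPa
anhydrite: 2916 kg/m³ × 10 m/s² × 1390 m = 4.053×10^7 Pa = 40.53 MPa
Total = 9.301 + 13.60 + 40.53 = 63.428 MPa
Pore pressure P_p = λ·σ_v = 0.57 × 63.43 MPa = 36.15 MPa
Effective stress σ' = σ_v − P_p = 63.43 − 36.15 = 27.274 MPa = 3955.8 psi

4000 psi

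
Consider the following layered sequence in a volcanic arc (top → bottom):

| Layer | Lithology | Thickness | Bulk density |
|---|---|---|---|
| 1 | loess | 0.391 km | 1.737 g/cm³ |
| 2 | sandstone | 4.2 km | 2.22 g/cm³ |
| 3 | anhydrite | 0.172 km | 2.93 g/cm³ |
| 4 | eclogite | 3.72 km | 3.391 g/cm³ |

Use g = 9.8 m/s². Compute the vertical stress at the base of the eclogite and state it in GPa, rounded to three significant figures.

loess: 1737 kg/m³ × 9.8 m/s² × 391 m = 6.656×10^6 Pa = 6.656×10^-3 GPa
sandstone: 2220 kg/m³ × 9.8 m/s² × 4200 m = 9.138×10^7 Pa = 0.09138 GPa
anhydrite: 2930 kg/m³ × 9.8 m/s² × 172 m = 4.939×10^6 Pa = 4.939×10^-3 GPa
eclogite: 3391 kg/m³ × 9.8 m/s² × 3720 m = 1.236×10^8 Pa = 0.1236 GPa
Total = 6.656×10^-3 + 0.09138 + 4.939×10^-3 + 0.1236 = 0.22659 GPa

0.227 GPa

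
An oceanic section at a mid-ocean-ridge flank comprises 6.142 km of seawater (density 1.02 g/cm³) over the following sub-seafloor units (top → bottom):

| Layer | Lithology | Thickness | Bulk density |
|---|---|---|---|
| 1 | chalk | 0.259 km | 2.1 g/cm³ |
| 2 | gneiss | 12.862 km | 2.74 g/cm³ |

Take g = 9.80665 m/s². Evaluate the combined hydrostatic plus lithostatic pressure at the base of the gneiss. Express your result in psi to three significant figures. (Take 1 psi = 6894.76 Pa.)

59800 psi

seawater: 1020 kg/m³ × 9.80665 m/s² × 6142 m = 6.144×10^7 Pa = 8911 psi
chalk: 2100 kg/m³ × 9.80665 m/s² × 259 m = 5.334×10^6 Pa = 773.6 psi
gneiss: 2740 kg/m³ × 9.80665 m/s² × 12862 m = 3.456×10^8 Pa = 50126 psi
Total = 8911 + 773.6 + 50126 = 59810 psi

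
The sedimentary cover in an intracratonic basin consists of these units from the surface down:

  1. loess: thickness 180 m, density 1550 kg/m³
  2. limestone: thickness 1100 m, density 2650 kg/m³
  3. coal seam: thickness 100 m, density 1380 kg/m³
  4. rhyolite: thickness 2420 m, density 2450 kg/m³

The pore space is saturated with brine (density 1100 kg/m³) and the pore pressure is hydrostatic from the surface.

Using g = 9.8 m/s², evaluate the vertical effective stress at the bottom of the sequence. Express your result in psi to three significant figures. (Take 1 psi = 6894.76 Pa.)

7220 psi

Overburden (lithostatic) stress σ_v:
loess: 1550 kg/m³ × 9.8 m/s² × 180 m = 2.734×10^6 Pa = 2.734 MPa
limestone: 2650 kg/m³ × 9.8 m/s² × 1100 m = 2.857×10^7 Pa = 28.57 MPa
coal seam: 1380 kg/m³ × 9.8 m/s² × 100 m = 1.352×10^6 Pa = 1.352 MPa
rhyolite: 2450 kg/m³ × 9.8 m/s² × 2420 m = 5.810×10^7 Pa = 58.10 MPa
Total = 2.734 + 28.57 + 1.352 + 58.10 = 90.758 MPa
Pore pressure P_p = 1100 kg/m³ × 9.8 m/s² × 3800 m = 4.096×10^7 Pa = 40.96 MPa
Effective stress σ' = σ_v − P_p = 90.76 − 40.96 = 49.794 MPa = 7222.0 psi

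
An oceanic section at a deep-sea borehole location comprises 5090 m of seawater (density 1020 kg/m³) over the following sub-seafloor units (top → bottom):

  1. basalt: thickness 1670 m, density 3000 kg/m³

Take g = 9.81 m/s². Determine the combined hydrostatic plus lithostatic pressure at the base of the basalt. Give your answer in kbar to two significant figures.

1.0 kbar

seawater: 1020 kg/m³ × 9.81 m/s² × 5090 m = 5.093×10^7 Pa = 0.5093 kbar
basalt: 3000 kg/m³ × 9.81 m/s² × 1670 m = 4.915×10^7 Pa = 0.4915 kbar
Total = 0.5093 + 0.4915 = 1.0008 kbar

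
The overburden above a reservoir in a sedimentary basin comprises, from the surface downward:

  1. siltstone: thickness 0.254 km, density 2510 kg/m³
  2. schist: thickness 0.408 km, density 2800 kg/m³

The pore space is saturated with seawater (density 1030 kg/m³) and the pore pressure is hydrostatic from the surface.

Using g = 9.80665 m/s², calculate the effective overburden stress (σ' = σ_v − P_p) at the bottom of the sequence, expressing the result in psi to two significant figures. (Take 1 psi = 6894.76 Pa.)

1600 psi

Overburden (lithostatic) stress σ_v:
siltstone: 2510 kg/m³ × 9.80665 m/s² × 254 m = 6.252×10^6 Pa = 6.252 MPa
schist: 2800 kg/m³ × 9.80665 m/s² × 408 m = 1.120×10^7 Pa = 11.20 MPa
Total = 6.252 + 11.20 = 17.455 MPa
Pore pressure P_p = 1030 kg/m³ × 9.80665 m/s² × 662 m = 6.687×10^6 Pa = 6.687 MPa
Effective stress σ' = σ_v − P_p = 17.46 − 6.687 = 10.768 MPa = 1561.8 psi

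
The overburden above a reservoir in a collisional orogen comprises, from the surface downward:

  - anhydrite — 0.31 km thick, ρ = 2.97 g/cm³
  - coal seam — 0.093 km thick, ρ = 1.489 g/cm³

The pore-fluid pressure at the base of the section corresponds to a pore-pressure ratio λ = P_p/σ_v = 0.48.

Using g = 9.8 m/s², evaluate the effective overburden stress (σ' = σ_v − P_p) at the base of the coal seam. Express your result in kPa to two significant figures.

5400 kPa

Overburden (lithostatic) stress σ_v:
anhydrite: 2970 kg/m³ × 9.8 m/s² × 310 m = 9.023×10^6 Pa = 9.023 MPa
coal seam: 1489 kg/m³ × 9.8 m/s² × 93 m = 1.357×10^6 Pa = 1.357 MPa
Total = 9.023 + 1.357 = 10.380 MPa
Pore pressure P_p = λ·σ_v = 0.48 × 10.38 MPa = 4.982 MPa
Effective stress σ' = σ_v − P_p = 10.38 − 4.982 = 5.3976 MPa = 5397.6 kPa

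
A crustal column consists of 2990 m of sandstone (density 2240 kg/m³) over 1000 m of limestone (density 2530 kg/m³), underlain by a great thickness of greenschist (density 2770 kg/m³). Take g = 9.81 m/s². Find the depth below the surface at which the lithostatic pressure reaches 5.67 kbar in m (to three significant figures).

Pressure at base of upper layers: 2240×9.81×2990 + 2530×9.81×1000 = 9.052×10^7 Pa = 0.9052 kbar
Remaining pressure to be supplied by greenschist: 5.670×10^8 − 9.052×10^7 = 4.765×10^8 Pa
Additional depth in greenschist = 4.765×10^8 Pa / (2770 kg/m³ × 9.81 m/s²) = 17535 m
Total depth = 3990 m + 17535 m = 21525 m

21500 m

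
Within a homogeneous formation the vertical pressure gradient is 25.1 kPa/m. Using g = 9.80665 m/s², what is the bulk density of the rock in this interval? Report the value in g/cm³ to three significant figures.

2.56 g/cm³

ρ = (dP/dz)/g = 25.1 kPa/m / 9.80665 m/s² = 25100 Pa/m / 9.80665 m/s² = 2559.5 kg/m³
= 2.559 g/cm³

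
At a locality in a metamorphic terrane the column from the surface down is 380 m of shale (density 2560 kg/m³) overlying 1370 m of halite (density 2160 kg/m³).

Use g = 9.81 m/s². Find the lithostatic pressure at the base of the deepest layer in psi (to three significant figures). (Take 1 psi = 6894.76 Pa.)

shale: 2560 kg/m³ × 9.81 m/s² × 380 m = 9.543×10^6 Pa = 1384 psi
halite: 2160 kg/m³ × 9.81 m/s² × 1370 m = 2.903×10^7 Pa = 4210 psi
Total = 1384 + 4210 = 5594.5 psi

5590 psi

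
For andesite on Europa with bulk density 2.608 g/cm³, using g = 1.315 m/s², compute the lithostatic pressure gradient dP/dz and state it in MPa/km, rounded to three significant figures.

3.43 MPa/km

dP/dz = ρg = 2608 kg/m³ × 1.315 m/s² = 3429.5 Pa/m
= 3429.5 Pa/m × (1 MPa/km / 1000.0 Pa/m) = 3.4295 MPa/km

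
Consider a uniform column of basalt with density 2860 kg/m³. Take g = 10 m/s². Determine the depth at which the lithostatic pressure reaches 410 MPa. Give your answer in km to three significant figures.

h = P/(ρg) = 410 MPa / (2860 kg/m³ × 10 m/s²) = 4.100×10^8 Pa / 28600 Pa/m = 14336 m
= 14.336 km

14.3 km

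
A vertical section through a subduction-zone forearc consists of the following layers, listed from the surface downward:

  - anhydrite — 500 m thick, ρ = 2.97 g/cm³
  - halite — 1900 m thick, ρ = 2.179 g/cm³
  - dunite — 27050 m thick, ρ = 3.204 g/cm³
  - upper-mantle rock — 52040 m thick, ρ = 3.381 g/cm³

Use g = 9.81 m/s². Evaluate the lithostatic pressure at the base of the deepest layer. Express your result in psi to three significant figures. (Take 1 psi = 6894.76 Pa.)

382000 psi

anhydrite: 2970 kg/m³ × 9.81 m/s² × 500 m = 1.457×10^7 Pa = 2113 psi
halite: 2179 kg/m³ × 9.81 m/s² × 1900 m = 4.061×10^7 Pa = 5891 psi
dunite: 3204 kg/m³ × 9.81 m/s² × 27050 m = 8.502×10^8 Pa = 1.233×10^5 psi
upper-mantle rock: 3381 kg/m³ × 9.81 m/s² × 52040 m = 1.726×10^9 Pa = 2.503×10^5 psi
Total = 2113 + 5891 + 1.233×10^5 + 2.503×10^5 = 3.8166×10^5 psi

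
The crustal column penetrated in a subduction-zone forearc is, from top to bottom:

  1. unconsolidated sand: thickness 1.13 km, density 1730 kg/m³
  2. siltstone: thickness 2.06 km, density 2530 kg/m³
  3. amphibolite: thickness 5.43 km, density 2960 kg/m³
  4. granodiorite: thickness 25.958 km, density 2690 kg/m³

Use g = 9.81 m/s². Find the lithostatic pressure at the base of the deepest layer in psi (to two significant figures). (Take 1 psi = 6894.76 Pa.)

130000 psi

unconsolidated sand: 1730 kg/m³ × 9.81 m/s² × 1130 m = 1.918×10^7 Pa = 2781 psi
siltstone: 2530 kg/m³ × 9.81 m/s² × 2060 m = 5.113×10^7 Pa = 7415 psi
amphibolite: 2960 kg/m³ × 9.81 m/s² × 5430 m = 1.577×10^8 Pa = 22869 psi
granodiorite: 2690 kg/m³ × 9.81 m/s² × 25958 m = 6.850×10^8 Pa = 99351 psi
Total = 2781 + 7415 + 22869 + 99351 = 1.3242×10^5 psi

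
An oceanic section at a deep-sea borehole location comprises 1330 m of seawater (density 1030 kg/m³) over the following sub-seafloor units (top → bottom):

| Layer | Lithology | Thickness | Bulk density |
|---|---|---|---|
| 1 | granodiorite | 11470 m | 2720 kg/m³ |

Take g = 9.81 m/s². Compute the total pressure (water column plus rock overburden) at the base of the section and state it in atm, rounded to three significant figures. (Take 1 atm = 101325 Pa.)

3150 atm

seawater: 1030 kg/m³ × 9.81 m/s² × 1330 m = 1.344×10^7 Pa = 132.6 atm
granodiorite: 2720 kg/m³ × 9.81 m/s² × 11470 m = 3.061×10^8 Pa = 3021 atm
Total = 132.6 + 3021 = 3153.2 atm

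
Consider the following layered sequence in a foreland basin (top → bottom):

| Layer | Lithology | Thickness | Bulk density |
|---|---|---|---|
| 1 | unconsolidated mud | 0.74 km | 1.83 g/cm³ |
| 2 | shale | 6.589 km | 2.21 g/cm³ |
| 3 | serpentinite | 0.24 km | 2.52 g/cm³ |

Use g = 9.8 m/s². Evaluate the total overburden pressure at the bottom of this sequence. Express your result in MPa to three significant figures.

162 MPa

unconsolidated mud: 1830 kg/m³ × 9.8 m/s² × 740 m = 1.327×10^7 Pa = 13.27 MPa
shale: 2210 kg/m³ × 9.8 m/s² × 6589 m = 1.427×10^8 Pa = 142.7 MPa
serpentinite: 2520 kg/m³ × 9.8 m/s² × 240 m = 5.927×10^6 Pa = 5.927 MPa
Total = 13.27 + 142.7 + 5.927 = 161.90 MPa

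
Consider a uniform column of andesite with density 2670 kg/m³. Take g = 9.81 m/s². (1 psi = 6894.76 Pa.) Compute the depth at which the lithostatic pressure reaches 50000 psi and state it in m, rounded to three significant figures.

h = P/(ρg) = 50000 psi / (2670 kg/m³ × 9.81 m/s²) = 3.447×10^8 Pa / 26193 Pa/m = 13162 m

13200 m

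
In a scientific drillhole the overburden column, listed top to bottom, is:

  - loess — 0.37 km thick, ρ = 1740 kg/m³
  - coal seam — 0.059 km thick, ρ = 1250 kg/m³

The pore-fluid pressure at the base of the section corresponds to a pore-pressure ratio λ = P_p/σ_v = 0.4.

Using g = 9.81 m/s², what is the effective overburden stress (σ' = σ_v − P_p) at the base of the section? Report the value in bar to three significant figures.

42.2 bar

Overburden (lithostatic) stress σ_v:
loess: 1740 kg/m³ × 9.81 m/s² × 370 m = 6.316×10^6 Pa = 6.316 MPa
coal seam: 1250 kg/m³ × 9.81 m/s² × 59 m = 7.235×10^5 Pa = 0.7235 MPa
Total = 6.316 + 0.7235 = 7.0392 MPa
Pore pressure P_p = λ·σ_v = 0.4 × 7.039 MPa = 2.816 MPa
Effective stress σ' = σ_v − P_p = 7.039 − 2.816 = 4.2235 MPa = 42.235 bar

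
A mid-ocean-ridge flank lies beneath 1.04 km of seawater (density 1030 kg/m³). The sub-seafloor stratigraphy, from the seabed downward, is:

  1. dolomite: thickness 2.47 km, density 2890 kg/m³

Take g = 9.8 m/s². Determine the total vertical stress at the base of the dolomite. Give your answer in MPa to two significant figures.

seawater: 1030 kg/m³ × 9.8 m/s² × 1040 m = 1.050×10^7 Pa = 10.50 MPa
dolomite: 2890 kg/m³ × 9.8 m/s² × 2470 m = 6.996×10^7 Pa = 69.96 MPa
Total = 10.50 + 69.96 = 80.453 MPa

80 MPa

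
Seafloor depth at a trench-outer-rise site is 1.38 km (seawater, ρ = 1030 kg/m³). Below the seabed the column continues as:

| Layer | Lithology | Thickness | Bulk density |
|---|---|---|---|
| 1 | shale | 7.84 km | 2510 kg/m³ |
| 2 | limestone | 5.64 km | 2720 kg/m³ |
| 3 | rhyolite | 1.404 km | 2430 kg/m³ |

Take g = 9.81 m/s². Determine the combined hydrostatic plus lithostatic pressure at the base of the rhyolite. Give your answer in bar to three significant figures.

seawater: 1030 kg/m³ × 9.81 m/s² × 1380 m = 1.394×10^7 Pa = 139.4 bar
shale: 2510 kg/m³ × 9.81 m/s² × 7840 m = 1.930×10^8 Pa = 1930 bar
limestone: 2720 kg/m³ × 9.81 m/s² × 5640 m = 1.505×10^8 Pa = 1505 bar
rhyolite: 2430 kg/m³ × 9.81 m/s² × 1404 m = 3.347×10^7 Pa = 334.7 bar
Total = 139.4 + 1930 + 1505 + 334.7 = 3909.5 bar

3910 bar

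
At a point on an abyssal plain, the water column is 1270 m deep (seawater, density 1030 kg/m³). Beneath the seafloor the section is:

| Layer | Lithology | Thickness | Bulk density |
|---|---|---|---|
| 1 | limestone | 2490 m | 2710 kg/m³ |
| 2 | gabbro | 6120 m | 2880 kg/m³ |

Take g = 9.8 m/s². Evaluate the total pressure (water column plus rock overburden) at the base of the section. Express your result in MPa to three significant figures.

252 MPa

seawater: 1030 kg/m³ × 9.8 m/s² × 1270 m = 1.282×10^7 Pa = 12.82 MPa
limestone: 2710 kg/m³ × 9.8 m/s² × 2490 m = 6.613×10^7 Pa = 66.13 MPa
gabbro: 2880 kg/m³ × 9.8 m/s² × 6120 m = 1.727×10^8 Pa = 172.7 MPa
Total = 12.82 + 66.13 + 172.7 = 251.68 MPa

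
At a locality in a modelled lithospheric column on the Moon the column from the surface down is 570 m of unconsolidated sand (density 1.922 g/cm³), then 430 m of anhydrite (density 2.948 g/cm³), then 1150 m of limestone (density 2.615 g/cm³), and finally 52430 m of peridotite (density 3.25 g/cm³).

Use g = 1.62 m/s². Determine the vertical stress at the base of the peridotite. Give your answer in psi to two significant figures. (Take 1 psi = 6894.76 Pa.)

unconsolidated sand: 1922 kg/m³ × 1.62 m/s² × 570 m = 1.775×10^6 Pa = 257.4 psi
anhydrite: 2948 kg/m³ × 1.62 m/s² × 430 m = 2.054×10^6 Pa = 297.8 psi
limestone: 2615 kg/m³ × 1.62 m/s² × 1150 m = 4.872×10^6 Pa = 706.6 psi
peridotite: 3250 kg/m³ × 1.62 m/s² × 52430 m = 2.760×10^8 Pa = 40037 psi
Total = 257.4 + 297.8 + 706.6 + 40037 = 41299 psi

41000 psi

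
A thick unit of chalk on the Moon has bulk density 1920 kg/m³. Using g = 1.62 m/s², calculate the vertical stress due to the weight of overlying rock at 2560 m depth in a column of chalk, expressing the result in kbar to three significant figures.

chalk: 1920 kg/m³ × 1.62 m/s² × 2560 m = 7.963×10^6 Pa = 0.07963 kbar

0.0796 kbar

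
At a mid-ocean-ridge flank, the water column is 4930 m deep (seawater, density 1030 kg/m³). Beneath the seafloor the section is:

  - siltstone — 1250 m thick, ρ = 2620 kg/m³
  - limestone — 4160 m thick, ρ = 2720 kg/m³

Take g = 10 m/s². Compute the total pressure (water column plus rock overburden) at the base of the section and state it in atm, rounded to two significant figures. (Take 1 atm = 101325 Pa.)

1900 atm

seawater: 1030 kg/m³ × 10 m/s² × 4930 m = 5.078×10^7 Pa = 501.1 atm
siltstone: 2620 kg/m³ × 10 m/s² × 1250 m = 3.275×10^7 Pa = 323.2 atm
limestone: 2720 kg/m³ × 10 m/s² × 4160 m = 1.132×10^8 Pa = 1117 atm
Total = 501.1 + 323.2 + 1117 = 1941.1 atm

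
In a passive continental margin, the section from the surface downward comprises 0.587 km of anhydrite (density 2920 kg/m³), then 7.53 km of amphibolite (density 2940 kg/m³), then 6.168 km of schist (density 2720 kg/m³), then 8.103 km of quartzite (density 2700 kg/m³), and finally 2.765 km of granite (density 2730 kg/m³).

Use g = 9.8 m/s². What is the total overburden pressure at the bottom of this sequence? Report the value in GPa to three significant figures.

0.687 GPa

anhydrite: 2920 kg/m³ × 9.8 m/s² × 587 m = 1.680×10^7 Pa = 0.01680 GPa
amphibolite: 2940 kg/m³ × 9.8 m/s² × 7530 m = 2.170×10^8 Pa = 0.2170 GPa
schist: 2720 kg/m³ × 9.8 m/s² × 6168 m = 1.644×10^8 Pa = 0.1644 GPa
quartzite: 2700 kg/m³ × 9.8 m/s² × 8103 m = 2.144×10^8 Pa = 0.2144 GPa
granite: 2730 kg/m³ × 9.8 m/s² × 2765 m = 7.397×10^7 Pa = 0.07397 GPa
Total = 0.01680 + 0.2170 + 0.1644 + 0.2144 + 0.07397 = 0.68655 GPa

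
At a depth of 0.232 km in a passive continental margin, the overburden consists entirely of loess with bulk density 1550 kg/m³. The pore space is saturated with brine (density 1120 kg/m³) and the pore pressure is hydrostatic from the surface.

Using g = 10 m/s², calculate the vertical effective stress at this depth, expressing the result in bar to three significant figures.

9.98 bar

Overburden (lithostatic) stress σ_v:
loess: 1550 kg/m³ × 10 m/s² × 232 m = 3.596×10^6 Pa = 3.596 MPa
Pore pressure P_p = 1120 kg/m³ × 10 m/s² × 232 m = 2.598×10^6 Pa = 2.598 MPa
Effective stress σ' = σ_v − P_p = 3.596 − 2.598 = 0.99760 MPa = 9.9760 bar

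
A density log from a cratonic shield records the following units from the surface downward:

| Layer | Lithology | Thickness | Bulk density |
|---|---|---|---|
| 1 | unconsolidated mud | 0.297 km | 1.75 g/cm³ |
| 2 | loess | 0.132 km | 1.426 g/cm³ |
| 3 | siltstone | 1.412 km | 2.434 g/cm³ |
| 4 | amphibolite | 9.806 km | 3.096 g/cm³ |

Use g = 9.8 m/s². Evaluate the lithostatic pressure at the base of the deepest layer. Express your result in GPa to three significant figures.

0.338 GPa

unconsolidated mud: 1750 kg/m³ × 9.8 m/s² × 297 m = 5.094×10^6 Pa = 5.094×10^-3 GPa
loess: 1426 kg/m³ × 9.8 m/s² × 132 m = 1.845×10^6 Pa = 1.845×10^-3 GPa
siltstone: 2434 kg/m³ × 9.8 m/s² × 1412 m = 3.368×10^7 Pa = 0.03368 GPa
amphibolite: 3096 kg/m³ × 9.8 m/s² × 9806 m = 2.975×10^8 Pa = 0.2975 GPa
Total = 5.094×10^-3 + 1.845×10^-3 + 0.03368 + 0.2975 = 0.33814 GPa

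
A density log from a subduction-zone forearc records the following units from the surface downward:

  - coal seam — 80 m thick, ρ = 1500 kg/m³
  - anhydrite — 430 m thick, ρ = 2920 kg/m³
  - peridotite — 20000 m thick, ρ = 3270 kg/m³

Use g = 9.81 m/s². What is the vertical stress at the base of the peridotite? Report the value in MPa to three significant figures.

coal seam: 1500 kg/m³ × 9.81 m/s² × 80 m = 1.177×10^6 Pa = 1.177 MPa
anhydrite: 2920 kg/m³ × 9.81 m/s² × 430 m = 1.232×10^7 Pa = 12.32 MPa
peridotite: 3270 kg/m³ × 9.81 m/s² × 20000 m = 6.416×10^8 Pa = 641.6 MPa
Total = 1.177 + 12.32 + 641.6 = 655.07 MPa

655 MPa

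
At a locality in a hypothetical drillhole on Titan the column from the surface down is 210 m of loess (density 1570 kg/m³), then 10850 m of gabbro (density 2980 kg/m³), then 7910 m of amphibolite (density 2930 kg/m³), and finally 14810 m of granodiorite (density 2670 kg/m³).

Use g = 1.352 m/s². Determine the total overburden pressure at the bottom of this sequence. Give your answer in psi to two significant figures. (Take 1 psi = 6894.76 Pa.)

loess: 1570 kg/m³ × 1.352 m/s² × 210 m = 4.458×10^5 Pa = 64.65 psi
gabbro: 2980 kg/m³ × 1.352 m/s² × 10850 m = 4.371×10^7 Pa = 6340 psi
amphibolite: 2930 kg/m³ × 1.352 m/s² × 7910 m = 3.133×10^7 Pa = 4545 psi
granodiorite: 2670 kg/m³ × 1.352 m/s² × 14810 m = 5.346×10^7 Pa = 7754 psi
Total = 64.65 + 6340 + 4545 + 7754 = 18703 psi

19000 psi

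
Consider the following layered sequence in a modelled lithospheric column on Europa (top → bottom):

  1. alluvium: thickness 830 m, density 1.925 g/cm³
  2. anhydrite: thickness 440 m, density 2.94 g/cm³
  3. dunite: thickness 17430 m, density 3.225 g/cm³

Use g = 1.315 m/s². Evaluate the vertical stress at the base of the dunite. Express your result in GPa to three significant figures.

alluvium: 1925 kg/m³ × 1.315 m/s² × 830 m = 2.101×10^6 Pa = 2.101×10^-3 GPa
anhydrite: 2940 kg/m³ × 1.315 m/s² × 440 m = 1.701×10^6 Pa = 1.701×10^-3 GPa
dunite: 3225 kg/m³ × 1.315 m/s² × 17430 m = 7.392×10^7 Pa = 0.07392 GPa
Total = 2.101×10^-3 + 1.701×10^-3 + 0.07392 = 0.077721 GPa

0.0777 GPa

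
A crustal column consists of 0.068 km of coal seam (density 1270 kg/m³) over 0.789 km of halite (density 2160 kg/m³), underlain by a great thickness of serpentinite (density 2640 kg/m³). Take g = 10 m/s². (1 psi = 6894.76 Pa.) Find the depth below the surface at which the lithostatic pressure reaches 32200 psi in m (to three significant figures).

8590 m

Pressure at base of upper layers: 1270×10×68 + 2160×10×789 = 1.791×10^7 Pa = 2597 psi
Remaining pressure to be supplied by serpentinite: 2.220×10^8 − 1.791×10^7 = 2.041×10^8 Pa
Additional depth in serpentinite = 2.041×10^8 Pa / (2640 kg/m³ × 10 m/s²) = 7731.3 m
Total depth = 857 m + 7731.3 m = 8588.3 m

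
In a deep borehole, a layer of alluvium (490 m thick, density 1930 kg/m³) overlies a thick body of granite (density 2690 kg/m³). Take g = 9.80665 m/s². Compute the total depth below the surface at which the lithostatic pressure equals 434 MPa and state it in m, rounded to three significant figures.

16600 m

Pressure at base of upper layers: 1930×9.80665×490 = 9.274×10^6 Pa = 9.274 MPa
Remaining pressure to be supplied by granite: 4.340×10^8 − 9.274×10^6 = 4.247×10^8 Pa
Additional depth in granite = 4.247×10^8 Pa / (2690 kg/m³ × 9.80665 m/s²) = 16100 m
Total depth = 490 m + 16100 m = 16590 m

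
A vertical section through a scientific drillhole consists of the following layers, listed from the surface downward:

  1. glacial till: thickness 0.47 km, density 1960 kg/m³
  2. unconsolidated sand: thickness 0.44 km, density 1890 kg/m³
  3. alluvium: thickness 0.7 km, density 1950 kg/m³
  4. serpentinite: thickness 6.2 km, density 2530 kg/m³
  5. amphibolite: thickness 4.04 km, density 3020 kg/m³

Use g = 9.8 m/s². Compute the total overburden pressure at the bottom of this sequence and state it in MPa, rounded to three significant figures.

304 MPa

glacial till: 1960 kg/m³ × 9.8 m/s² × 470 m = 9.028×10^6 Pa = 9.028 MPa
unconsolidated sand: 1890 kg/m³ × 9.8 m/s² × 440 m = 8.150×10^6 Pa = 8.150 MPa
alluvium: 1950 kg/m³ × 9.8 m/s² × 700 m = 1.338×10^7 Pa = 13.38 MPa
serpentinite: 2530 kg/m³ × 9.8 m/s² × 6200 m = 1.537×10^8 Pa = 153.7 MPa
amphibolite: 3020 kg/m³ × 9.8 m/s² × 4040 m = 1.196×10^8 Pa = 119.6 MPa
Total = 9.028 + 8.150 + 13.38 + 153.7 + 119.6 = 303.85 MPa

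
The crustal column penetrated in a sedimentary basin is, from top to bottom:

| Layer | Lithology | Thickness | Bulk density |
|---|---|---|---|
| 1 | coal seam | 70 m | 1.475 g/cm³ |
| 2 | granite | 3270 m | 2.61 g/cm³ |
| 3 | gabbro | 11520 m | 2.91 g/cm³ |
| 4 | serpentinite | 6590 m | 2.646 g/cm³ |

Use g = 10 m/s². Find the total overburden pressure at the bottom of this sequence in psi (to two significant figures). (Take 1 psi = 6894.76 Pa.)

coal seam: 1475 kg/m³ × 10 m/s² × 70 m = 1.032×10^6 Pa = 149.8 psi
granite: 2610 kg/m³ × 10 m/s² × 3270 m = 8.535×10^7 Pa = 12379 psi
gabbro: 2910 kg/m³ × 10 m/s² × 11520 m = 3.352×10^8 Pa = 48621 psi
serpentinite: 2646 kg/m³ × 10 m/s² × 6590 m = 1.744×10^8 Pa = 25290 psi
Total = 149.8 + 12379 + 48621 + 25290 = 86440 psi

86000 psi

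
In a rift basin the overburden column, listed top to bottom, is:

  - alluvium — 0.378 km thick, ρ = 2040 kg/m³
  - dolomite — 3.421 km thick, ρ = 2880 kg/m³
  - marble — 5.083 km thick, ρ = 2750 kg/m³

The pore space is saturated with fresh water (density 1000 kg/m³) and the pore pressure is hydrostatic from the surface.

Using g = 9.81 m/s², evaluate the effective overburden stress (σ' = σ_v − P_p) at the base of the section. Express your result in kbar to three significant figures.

Overburden (lithostatic) stress σ_v:
alluvium: 2040 kg/m³ × 9.81 m/s² × 378 m = 7.565×10^6 Pa = 7.565 MPa
dolomite: 2880 kg/m³ × 9.81 m/s² × 3421 m = 9.665×10^7 Pa = 96.65 MPa
marble: 2750 kg/m³ × 9.81 m/s² × 5083 m = 1.371×10^8 Pa = 137.1 MPa
Total = 7.565 + 96.65 + 137.1 = 241.34 MPa
Pore pressure P_p = 1000 kg/m³ × 9.81 m/s² × 8882 m = 8.713×10^7 Pa = 87.13 MPa
Effective stress σ' = σ_v − P_p = 241.3 − 87.13 = 154.21 MPa = 1.5421 kbar

1.54 kbar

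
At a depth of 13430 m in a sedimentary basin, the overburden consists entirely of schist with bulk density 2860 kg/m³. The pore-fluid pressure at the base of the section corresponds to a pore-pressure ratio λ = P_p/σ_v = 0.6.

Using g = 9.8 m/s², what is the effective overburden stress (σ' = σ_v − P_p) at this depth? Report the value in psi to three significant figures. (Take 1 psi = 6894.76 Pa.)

21800 psi

Overburden (lithostatic) stress σ_v:
schist: 2860 kg/m³ × 9.8 m/s² × 13430 m = 3.764×10^8 Pa = 376.4 MPa
Pore pressure P_p = λ·σ_v = 0.6 × 376.4 MPa = 225.8 MPa
Effective stress σ' = σ_v − P_p = 376.4 − 225.8 = 150.57 MPa = 21838 psi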